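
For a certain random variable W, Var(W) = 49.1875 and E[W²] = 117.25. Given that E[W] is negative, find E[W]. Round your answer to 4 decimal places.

-8.2500

(E[W])² = E[W²] − Var(W) = 117.25 − 49.1875 = 68.0625
E[W] = −√68.0625 = -8.25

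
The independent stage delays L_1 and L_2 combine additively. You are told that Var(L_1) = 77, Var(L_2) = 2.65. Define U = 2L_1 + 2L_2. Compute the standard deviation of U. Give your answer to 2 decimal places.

By independence, Var(U) = (2)²Var(L_1) + (2)²Var(L_2)
= (2)²·77 + (2)²·2.65 = 318.6
SD(U) = √318.6 ≈ 17.85

17.85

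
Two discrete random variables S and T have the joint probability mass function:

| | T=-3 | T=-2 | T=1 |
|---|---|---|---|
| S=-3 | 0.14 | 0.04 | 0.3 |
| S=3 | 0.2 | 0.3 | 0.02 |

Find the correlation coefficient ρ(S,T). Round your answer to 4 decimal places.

E[S] = 0.12,  E[T] = -1.38
E[ST] = -2.94
Cov(S,T) = E[ST] − E[S]E[T] = -2.94 − (0.12)(-1.38) = -2.7744
var(S) = 8.9856,  var(T) = 2.8356
ρ = -2.7744 / √(8.9856·2.8356) ≈ -0.5496

-0.5496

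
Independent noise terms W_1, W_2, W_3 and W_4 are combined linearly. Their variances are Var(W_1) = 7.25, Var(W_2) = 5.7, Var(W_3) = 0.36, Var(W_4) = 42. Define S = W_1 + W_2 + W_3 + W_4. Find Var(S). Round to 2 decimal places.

55.31

By independence, Var(S) = (1)²Var(W_1) + (1)²Var(W_2) + (1)²Var(W_3) + (1)²Var(W_4)
= (1)²·7.25 + (1)²·5.7 + (1)²·0.36 + (1)²·42 = 55.31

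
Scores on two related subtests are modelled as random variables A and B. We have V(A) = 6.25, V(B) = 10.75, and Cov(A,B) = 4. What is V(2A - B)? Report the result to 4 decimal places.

V(2A - B) = (2)²·V(A) + (-1)²·V(B) + 2·(2)·(-1)·Cov(A,B)
= 4·6.25 + 1·10.75 + -4·4 = 19.75

19.7500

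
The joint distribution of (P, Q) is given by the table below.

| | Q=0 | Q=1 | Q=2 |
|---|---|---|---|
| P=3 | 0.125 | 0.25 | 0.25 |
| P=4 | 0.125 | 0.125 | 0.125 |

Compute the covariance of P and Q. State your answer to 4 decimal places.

E[P] = 3.375,  E[Q] = 1.125
E[PQ] = 3.75
Cov(P,Q) = E[PQ] − E[P]E[Q] = 3.75 − (3.375)(1.125) = -0.046875

-0.0469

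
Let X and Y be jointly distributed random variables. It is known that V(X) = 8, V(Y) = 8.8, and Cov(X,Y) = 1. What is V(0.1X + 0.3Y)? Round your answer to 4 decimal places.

V(0.1X + 0.3Y) = (0.1)²·V(X) + (0.3)²·V(Y) + 2·(0.1)·(0.3)·Cov(X,Y)
= 0.01·8 + 0.09·8.8 + 0.06·1 = 0.932

0.9320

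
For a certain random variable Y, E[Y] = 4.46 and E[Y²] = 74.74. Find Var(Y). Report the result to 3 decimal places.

54.848

Var(Y) = 74.74 − (4.46)² = 54.8484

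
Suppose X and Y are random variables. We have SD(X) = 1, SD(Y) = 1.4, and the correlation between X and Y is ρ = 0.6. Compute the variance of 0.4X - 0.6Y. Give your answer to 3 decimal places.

Var(X) = (1)² = 1;  Var(Y) = (1.4)² = 1.96
cov(X,Y) = ρ·SD(X)·SD(Y) = 0.6·1·1.4 = 0.84
Var(0.4X - 0.6Y) = (0.4)²·Var(X) + (-0.6)²·Var(Y) + 2·(0.4)·(-0.6)·cov(X,Y)
= 0.16·1 + 0.36·1.96 + -0.48·0.84 = 0.4624

0.462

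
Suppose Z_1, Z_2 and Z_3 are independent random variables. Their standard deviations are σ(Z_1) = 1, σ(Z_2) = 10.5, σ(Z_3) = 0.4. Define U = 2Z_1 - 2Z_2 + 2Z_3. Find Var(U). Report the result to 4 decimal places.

Var(Z_1) = 1, Var(Z_2) = 110.25, Var(Z_3) = 0.16
By independence, Var(U) = (2)²Var(Z_1) + (-2)²Var(Z_2) + (2)²Var(Z_3)
= (2)²·1 + (-2)²·110.25 + (2)²·0.16 = 445.64

445.6400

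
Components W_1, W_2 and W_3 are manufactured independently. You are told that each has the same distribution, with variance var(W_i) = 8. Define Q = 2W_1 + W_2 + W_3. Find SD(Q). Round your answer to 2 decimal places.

By independence, var(Q) = (2)²var(W_1) + (1)²var(W_2) + (1)²var(W_3)
= (2)²·8 + (1)²·8 + (1)²·8 = 48
SD(Q) = √48 ≈ 6.93

6.93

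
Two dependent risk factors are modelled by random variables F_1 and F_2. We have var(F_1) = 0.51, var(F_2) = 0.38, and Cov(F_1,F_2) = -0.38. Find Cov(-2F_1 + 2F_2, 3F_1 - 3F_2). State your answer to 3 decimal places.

Cov(-2F_1 + 2F_2, 3F_1 - 3F_2) = (-2)(3)var(F_1) + (2)(-3)var(F_2) + [(-2)(-3) + (2)(3)]Cov(F_1,F_2)
= -6·0.51 + -6·0.38 + 12·-0.38 = -9.9

-9.900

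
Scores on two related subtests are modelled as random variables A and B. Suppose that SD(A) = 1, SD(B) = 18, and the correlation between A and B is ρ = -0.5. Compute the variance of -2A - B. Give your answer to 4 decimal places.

Var(A) = (1)² = 1;  Var(B) = (18)² = 324
Cov(A,B) = ρ·SD(A)·SD(B) = -0.5·1·18 = -9
Var(-2A - B) = (-2)²·Var(A) + (-1)²·Var(B) + 2·(-2)·(-1)·Cov(A,B)
= 4·1 + 1·324 + 4·-9 = 292

292.0000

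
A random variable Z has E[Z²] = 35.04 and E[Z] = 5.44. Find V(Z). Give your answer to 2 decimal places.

5.45

V(Z) = 35.04 − (5.44)² = 5.4464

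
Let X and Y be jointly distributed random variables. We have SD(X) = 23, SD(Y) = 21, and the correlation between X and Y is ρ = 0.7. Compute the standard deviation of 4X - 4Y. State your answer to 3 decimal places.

68.562

Var(X) = (23)² = 529;  Var(Y) = (21)² = 441
Cov(X,Y) = ρ·SD(X)·SD(Y) = 0.7·23·21 = 338.1
Var(4X - 4Y) = (4)²·Var(X) + (-4)²·Var(Y) + 2·(4)·(-4)·Cov(X,Y)
= 16·529 + 16·441 + -32·338.1 = 4700.8
SD(4X - 4Y) = √4700.8 ≈ 68.562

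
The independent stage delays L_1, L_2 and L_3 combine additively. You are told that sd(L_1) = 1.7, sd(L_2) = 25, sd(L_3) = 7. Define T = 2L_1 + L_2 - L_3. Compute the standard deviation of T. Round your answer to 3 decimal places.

26.183

Var(L_1) = 2.89, Var(L_2) = 625, Var(L_3) = 49
By independence, Var(T) = (2)²Var(L_1) + (1)²Var(L_2) + (-1)²Var(L_3)
= (2)²·2.89 + (1)²·625 + (-1)²·49 = 685.56
sd(T) = √685.56 ≈ 26.183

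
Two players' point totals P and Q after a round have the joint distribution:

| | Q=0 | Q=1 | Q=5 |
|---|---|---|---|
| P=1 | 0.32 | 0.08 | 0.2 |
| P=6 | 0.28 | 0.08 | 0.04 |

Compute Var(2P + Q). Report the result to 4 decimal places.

E[P] = 3,  E[Q] = 1.36,  E[PQ] = 2.76
Var(P) = 15 − (3)² = 6;  Var(Q) = 6.16 − (1.36)² = 4.3104
Cov(P,Q) = 2.76 − (3)(1.36) = -1.32
Var(2P + Q) = (2)²·6 + (1)²·4.3104 + 2·(2)·(1)·-1.32 = 23.0304

23.0304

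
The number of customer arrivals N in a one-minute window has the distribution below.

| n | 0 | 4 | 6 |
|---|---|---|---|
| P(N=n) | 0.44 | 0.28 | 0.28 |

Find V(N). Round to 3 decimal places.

E[N] = (0)(0.44) + (4)(0.28) + (6)(0.28) = 2.8
E[N²] = (0)²(0.44) + (4)²(0.28) + (6)²(0.28) = 14.56
V(N) = E[N²] − (E[N])² = 14.56 − (2.8)² = 6.72

6.720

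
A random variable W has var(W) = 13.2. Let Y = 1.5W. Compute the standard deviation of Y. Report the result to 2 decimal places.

var(1.5W) = (1.5)²·13.2 = 29.7
σ(Y) = √29.7 ≈ 5.45

5.45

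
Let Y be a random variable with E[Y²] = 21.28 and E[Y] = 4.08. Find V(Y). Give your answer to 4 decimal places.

4.6336

V(Y) = 21.28 − (4.08)² = 4.6336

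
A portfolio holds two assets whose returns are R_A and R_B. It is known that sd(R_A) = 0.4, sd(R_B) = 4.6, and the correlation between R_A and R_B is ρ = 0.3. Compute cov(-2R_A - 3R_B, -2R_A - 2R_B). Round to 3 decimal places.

V(R_A) = (0.4)² = 0.16;  V(R_B) = (4.6)² = 21.16
cov(R_A,R_B) = ρ·sd(R_A)·sd(R_B) = 0.3·0.4·4.6 = 0.552
cov(-2R_A - 3R_B, -2R_A - 2R_B) = (-2)(-2)V(R_A) + (-3)(-2)V(R_B) + [(-2)(-2) + (-3)(-2)]cov(R_A,R_B)
= 4·0.16 + 6·21.16 + 10·0.552 = 133.12

133.120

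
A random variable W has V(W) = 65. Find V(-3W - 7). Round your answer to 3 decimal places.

V(-3W - 7) = (-3)²·V(W) = 9·65 = 585

585.000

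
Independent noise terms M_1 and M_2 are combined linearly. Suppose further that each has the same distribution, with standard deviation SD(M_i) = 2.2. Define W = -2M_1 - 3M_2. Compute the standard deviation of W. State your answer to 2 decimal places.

Var(M_i) = (2.2)² = 4.84
By independence, Var(W) = (-2)²Var(M_1) + (-3)²Var(M_2)
= (-2)²·4.84 + (-3)²·4.84 = 62.92
SD(W) = √62.92 ≈ 7.93

7.93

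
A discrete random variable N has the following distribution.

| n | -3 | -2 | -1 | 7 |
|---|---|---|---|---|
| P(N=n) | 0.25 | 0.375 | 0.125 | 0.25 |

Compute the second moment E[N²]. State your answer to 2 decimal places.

E[N²] = (-3)²(0.25) + (-2)²(0.375) + (-1)²(0.125) + (7)²(0.25) = 16.125

16.13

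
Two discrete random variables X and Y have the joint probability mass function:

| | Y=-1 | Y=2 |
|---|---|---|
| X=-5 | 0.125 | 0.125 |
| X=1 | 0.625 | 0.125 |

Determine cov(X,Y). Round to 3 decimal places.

-1.125

E[X] = -0.5,  E[Y] = -0.25
E[XY] = -1
cov(X,Y) = E[XY] − E[X]E[Y] = -1 − (-0.5)(-0.25) = -1.125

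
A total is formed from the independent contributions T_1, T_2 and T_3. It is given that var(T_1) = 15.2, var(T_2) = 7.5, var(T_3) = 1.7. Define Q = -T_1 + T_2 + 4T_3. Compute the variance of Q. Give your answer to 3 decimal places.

By independence, var(Q) = (-1)²var(T_1) + (1)²var(T_2) + (4)²var(T_3)
= (-1)²·15.2 + (1)²·7.5 + (4)²·1.7 = 49.9

49.900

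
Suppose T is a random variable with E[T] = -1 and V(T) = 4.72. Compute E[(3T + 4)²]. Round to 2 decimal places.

E[3T + 4] = 3·-1 + 4 = 1
V(3T + 4) = (3)²·4.72 = 42.48
E[(3T + 4)²] = V((3T + 4)) + (E[(3T + 4)])² = 42.48 + (1)² = 43.48

43.48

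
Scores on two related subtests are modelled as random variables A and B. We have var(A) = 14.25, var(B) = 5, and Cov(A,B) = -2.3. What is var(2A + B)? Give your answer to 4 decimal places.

52.8000

var(2A + B) = (2)²·var(A) + (1)²·var(B) + 2·(2)·(1)·Cov(A,B)
= 4·14.25 + 1·5 + 4·-2.3 = 52.8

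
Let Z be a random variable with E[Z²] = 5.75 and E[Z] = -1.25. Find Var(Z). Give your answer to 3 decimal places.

Var(Z) = 5.75 − (-1.25)² = 4.1875

4.188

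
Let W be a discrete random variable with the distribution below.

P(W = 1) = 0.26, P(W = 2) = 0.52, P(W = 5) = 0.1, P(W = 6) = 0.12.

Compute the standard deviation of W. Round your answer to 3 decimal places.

E[W] = (1)(0.26) + (2)(0.52) + (5)(0.1) + (6)(0.12) = 2.52
E[W²] = (1)²(0.26) + (2)²(0.52) + (5)²(0.1) + (6)²(0.12) = 9.16
Var(W) = E[W²] − (E[W])² = 9.16 − (2.52)² = 2.8096
σ(W) = √2.8096 ≈ 1.676

1.676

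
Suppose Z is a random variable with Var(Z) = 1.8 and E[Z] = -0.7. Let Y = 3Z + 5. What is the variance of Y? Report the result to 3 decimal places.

Var(3Z + 5) = (3)²·Var(Z) = 9·1.8 = 16.2

16.200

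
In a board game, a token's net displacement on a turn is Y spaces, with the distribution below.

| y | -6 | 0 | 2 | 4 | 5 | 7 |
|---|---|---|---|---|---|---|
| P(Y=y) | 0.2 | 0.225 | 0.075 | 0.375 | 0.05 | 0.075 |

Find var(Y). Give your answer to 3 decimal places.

16.924

E[Y] = (-6)(0.2) + (0)(0.225) + (2)(0.075) + (4)(0.375) + (5)(0.05) + (7)(0.075) = 1.225
E[Y²] = (-6)²(0.2) + (0)²(0.225) + (2)²(0.075) + (4)²(0.375) + (5)²(0.05) + (7)²(0.075) = 18.425
var(Y) = E[Y²] − (E[Y])² = 18.425 − (1.225)² = 16.924375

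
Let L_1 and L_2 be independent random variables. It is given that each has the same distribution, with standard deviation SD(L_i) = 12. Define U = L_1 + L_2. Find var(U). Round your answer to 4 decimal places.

288.0000

var(L_i) = (12)² = 144
By independence, var(U) = (1)²var(L_1) + (1)²var(L_2)
= (1)²·144 + (1)²·144 = 288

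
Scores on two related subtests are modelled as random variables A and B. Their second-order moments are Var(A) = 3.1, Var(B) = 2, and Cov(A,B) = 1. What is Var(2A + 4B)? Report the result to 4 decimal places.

60.4000

Var(2A + 4B) = (2)²·Var(A) + (4)²·Var(B) + 2·(2)·(4)·Cov(A,B)
= 4·3.1 + 16·2 + 16·1 = 60.4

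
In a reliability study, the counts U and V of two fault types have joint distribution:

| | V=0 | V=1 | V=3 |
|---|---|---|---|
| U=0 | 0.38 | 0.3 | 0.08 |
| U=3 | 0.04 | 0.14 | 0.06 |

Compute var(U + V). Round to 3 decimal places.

E[U] = 0.72,  E[V] = 0.86,  E[UV] = 0.96
var(U) = 2.16 − (0.72)² = 1.6416;  var(V) = 1.7 − (0.86)² = 0.9604
Cov(U,V) = 0.96 − (0.72)(0.86) = 0.3408
var(U + V) = (1)²·1.6416 + (1)²·0.9604 + 2·(1)·(1)·0.3408 = 3.2836

3.284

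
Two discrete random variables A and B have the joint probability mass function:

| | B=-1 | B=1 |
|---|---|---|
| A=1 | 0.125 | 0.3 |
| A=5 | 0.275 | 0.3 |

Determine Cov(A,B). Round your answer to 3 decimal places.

E[A] = 3.3,  E[B] = 0.2
E[AB] = 0.3
Cov(A,B) = E[AB] − E[A]E[B] = 0.3 − (3.3)(0.2) = -0.36

-0.360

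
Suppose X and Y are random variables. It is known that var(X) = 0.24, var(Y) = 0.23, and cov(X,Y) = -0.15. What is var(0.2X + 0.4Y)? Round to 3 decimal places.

var(0.2X + 0.4Y) = (0.2)²·var(X) + (0.4)²·var(Y) + 2·(0.2)·(0.4)·cov(X,Y)
= 0.04·0.24 + 0.16·0.23 + 0.16·-0.15 = 0.0224

0.022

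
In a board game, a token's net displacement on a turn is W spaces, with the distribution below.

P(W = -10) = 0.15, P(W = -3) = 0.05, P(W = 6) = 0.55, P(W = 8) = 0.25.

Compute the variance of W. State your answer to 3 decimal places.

E[W] = (-10)(0.15) + (-3)(0.05) + (6)(0.55) + (8)(0.25) = 3.65
E[W²] = (-10)²(0.15) + (-3)²(0.05) + (6)²(0.55) + (8)²(0.25) = 51.25
var(W) = E[W²] − (E[W])² = 51.25 − (3.65)² = 37.9275

37.928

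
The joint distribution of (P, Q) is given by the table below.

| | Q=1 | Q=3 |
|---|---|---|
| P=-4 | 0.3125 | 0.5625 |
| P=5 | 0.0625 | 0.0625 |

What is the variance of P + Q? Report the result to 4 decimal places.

E[P] = -2.875,  E[Q] = 2.25,  E[PQ] = -6.75
var(P) = 17.125 − (-2.875)² = 8.859375;  var(Q) = 6 − (2.25)² = 0.9375
cov(P,Q) = -6.75 − (-2.875)(2.25) = -0.28125
var(P + Q) = (1)²·8.859375 + (1)²·0.9375 + 2·(1)·(1)·-0.28125 = 9.234375

9.2344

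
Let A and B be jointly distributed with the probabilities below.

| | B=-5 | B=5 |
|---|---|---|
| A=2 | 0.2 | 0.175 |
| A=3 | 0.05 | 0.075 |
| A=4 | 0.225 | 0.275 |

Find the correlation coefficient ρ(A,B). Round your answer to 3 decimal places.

E[A] = 3.125,  E[B] = 0.25
E[AB] = 1.125
Cov(A,B) = E[AB] − E[A]E[B] = 1.125 − (3.125)(0.25) = 0.34375
Var(A) = 0.859375,  Var(B) = 24.9375
ρ = 0.34375 / √(0.859375·24.9375) ≈ 0.074

0.074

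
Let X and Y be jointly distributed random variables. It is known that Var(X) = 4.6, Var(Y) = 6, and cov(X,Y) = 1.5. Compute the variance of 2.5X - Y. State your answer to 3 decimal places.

Var(2.5X - Y) = (2.5)²·Var(X) + (-1)²·Var(Y) + 2·(2.5)·(-1)·cov(X,Y)
= 6.25·4.6 + 1·6 + -5·1.5 = 27.25

27.250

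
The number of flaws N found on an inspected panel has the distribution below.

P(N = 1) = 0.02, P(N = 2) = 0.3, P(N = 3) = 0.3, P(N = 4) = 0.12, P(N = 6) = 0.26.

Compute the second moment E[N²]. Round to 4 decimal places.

E[N²] = (1)²(0.02) + (2)²(0.3) + (3)²(0.3) + (4)²(0.12) + (6)²(0.26) = 15.2

15.2000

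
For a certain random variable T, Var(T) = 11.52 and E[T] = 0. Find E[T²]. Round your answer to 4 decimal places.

11.5200

E[T²] = Var(T) + (E[T])² = 11.52 + (0)² = 11.52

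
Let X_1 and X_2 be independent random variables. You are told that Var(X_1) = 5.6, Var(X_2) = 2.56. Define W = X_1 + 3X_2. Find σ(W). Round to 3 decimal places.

By independence, Var(W) = (1)²Var(X_1) + (3)²Var(X_2)
= (1)²·5.6 + (3)²·2.56 = 28.64
σ(W) = √28.64 ≈ 5.352

5.352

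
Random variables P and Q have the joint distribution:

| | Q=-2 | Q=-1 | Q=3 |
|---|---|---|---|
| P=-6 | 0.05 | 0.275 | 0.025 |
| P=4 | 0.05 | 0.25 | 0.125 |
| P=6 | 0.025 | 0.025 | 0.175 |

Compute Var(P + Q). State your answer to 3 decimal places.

39.409

E[P] = 0.95,  E[Q] = 0.175,  E[PQ] = 4.6
Var(P) = 27.5 − (0.95)² = 26.5975;  Var(Q) = 3.975 − (0.175)² = 3.944375
Cov(P,Q) = 4.6 − (0.95)(0.175) = 4.43375
Var(P + Q) = (1)²·26.5975 + (1)²·3.944375 + 2·(1)·(1)·4.43375 = 39.409375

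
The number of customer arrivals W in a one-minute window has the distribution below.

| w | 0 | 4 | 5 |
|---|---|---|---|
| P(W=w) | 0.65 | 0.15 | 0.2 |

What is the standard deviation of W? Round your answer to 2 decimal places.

E[W] = (0)(0.65) + (4)(0.15) + (5)(0.2) = 1.6
E[W²] = (0)²(0.65) + (4)²(0.15) + (5)²(0.2) = 7.4
Var(W) = E[W²] − (E[W])² = 7.4 − (1.6)² = 4.84
SD(W) = √4.84 ≈ 2.20

2.20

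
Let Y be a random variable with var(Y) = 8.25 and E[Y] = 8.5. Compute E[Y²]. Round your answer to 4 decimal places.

80.5000

E[Y²] = var(Y) + (E[Y])² = 8.25 + (8.5)² = 80.5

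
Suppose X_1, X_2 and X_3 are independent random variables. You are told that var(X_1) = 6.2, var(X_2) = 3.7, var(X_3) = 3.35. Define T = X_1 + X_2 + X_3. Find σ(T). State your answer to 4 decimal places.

By independence, var(T) = (1)²var(X_1) + (1)²var(X_2) + (1)²var(X_3)
= (1)²·6.2 + (1)²·3.7 + (1)²·3.35 = 13.25
σ(T) = √13.25 ≈ 3.6401

3.6401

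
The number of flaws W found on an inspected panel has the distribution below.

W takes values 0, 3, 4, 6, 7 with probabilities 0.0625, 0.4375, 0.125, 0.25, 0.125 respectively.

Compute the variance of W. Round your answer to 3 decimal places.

E[W] = (0)(0.0625) + (3)(0.4375) + (4)(0.125) + (6)(0.25) + (7)(0.125) = 4.1875
E[W²] = (0)²(0.0625) + (3)²(0.4375) + (4)²(0.125) + (6)²(0.25) + (7)²(0.125) = 21.0625
V(W) = E[W²] − (E[W])² = 21.0625 − (4.1875)² = 3.52734375

3.527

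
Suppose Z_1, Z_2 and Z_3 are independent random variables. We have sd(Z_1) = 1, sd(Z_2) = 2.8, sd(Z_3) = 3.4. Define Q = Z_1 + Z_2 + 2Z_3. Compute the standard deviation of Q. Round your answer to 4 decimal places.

Var(Z_1) = 1, Var(Z_2) = 7.84, Var(Z_3) = 11.56
By independence, Var(Q) = (1)²Var(Z_1) + (1)²Var(Z_2) + (2)²Var(Z_3)
= (1)²·1 + (1)²·7.84 + (2)²·11.56 = 55.08
sd(Q) = √55.08 ≈ 7.4216

7.4216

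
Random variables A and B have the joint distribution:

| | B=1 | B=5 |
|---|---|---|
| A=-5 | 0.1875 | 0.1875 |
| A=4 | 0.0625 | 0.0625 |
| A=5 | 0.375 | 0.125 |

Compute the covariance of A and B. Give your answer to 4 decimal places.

-1.9375

E[A] = 1.125,  E[B] = 2.5
E[AB] = 0.875
cov(A,B) = E[AB] − E[A]E[B] = 0.875 − (1.125)(2.5) = -1.9375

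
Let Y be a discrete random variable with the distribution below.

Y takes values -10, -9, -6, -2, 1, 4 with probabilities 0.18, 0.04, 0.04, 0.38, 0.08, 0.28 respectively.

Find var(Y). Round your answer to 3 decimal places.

24.918

E[Y] = (-10)(0.18) + (-9)(0.04) + (-6)(0.04) + (-2)(0.38) + (1)(0.08) + (4)(0.28) = -1.96
E[Y²] = (-10)²(0.18) + (-9)²(0.04) + (-6)²(0.04) + (-2)²(0.38) + (1)²(0.08) + (4)²(0.28) = 28.76
var(Y) = E[Y²] − (E[Y])² = 28.76 − (-1.96)² = 24.9184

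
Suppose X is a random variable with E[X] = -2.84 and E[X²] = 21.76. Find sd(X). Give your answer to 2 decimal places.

Var(X) = 21.76 − (-2.84)² = 13.6944
sd(X) = √13.6944 ≈ 3.70

3.70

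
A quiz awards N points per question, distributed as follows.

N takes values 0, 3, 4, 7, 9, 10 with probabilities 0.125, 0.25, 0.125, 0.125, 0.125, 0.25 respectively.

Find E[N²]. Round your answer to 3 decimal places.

45.500

E[N²] = (0)²(0.125) + (3)²(0.25) + (4)²(0.125) + (7)²(0.125) + (9)²(0.125) + (10)²(0.25) = 45.5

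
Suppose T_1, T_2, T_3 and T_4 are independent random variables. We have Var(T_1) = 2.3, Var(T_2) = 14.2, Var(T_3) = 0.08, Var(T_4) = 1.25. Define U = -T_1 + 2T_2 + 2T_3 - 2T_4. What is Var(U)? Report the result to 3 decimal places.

By independence, Var(U) = (-1)²Var(T_1) + (2)²Var(T_2) + (2)²Var(T_3) + (-2)²Var(T_4)
= (-1)²·2.3 + (2)²·14.2 + (2)²·0.08 + (-2)²·1.25 = 64.42

64.420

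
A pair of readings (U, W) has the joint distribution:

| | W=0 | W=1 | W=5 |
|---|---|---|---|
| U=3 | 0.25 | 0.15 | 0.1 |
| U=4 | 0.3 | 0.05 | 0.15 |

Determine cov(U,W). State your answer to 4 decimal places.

E[U] = 3.5,  E[W] = 1.45
E[UW] = 5.15
cov(U,W) = E[UW] − E[U]E[W] = 5.15 − (3.5)(1.45) = 0.075

0.0750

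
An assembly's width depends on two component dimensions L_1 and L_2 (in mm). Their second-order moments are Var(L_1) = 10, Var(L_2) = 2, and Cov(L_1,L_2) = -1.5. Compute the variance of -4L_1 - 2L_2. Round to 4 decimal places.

144.0000

Var(-4L_1 - 2L_2) = (-4)²·Var(L_1) + (-2)²·Var(L_2) + 2·(-4)·(-2)·Cov(L_1,L_2)
= 16·10 + 4·2 + 16·-1.5 = 144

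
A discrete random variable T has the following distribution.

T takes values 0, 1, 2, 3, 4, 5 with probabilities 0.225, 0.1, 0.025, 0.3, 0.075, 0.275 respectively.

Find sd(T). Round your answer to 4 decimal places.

1.8840

E[T] = (0)(0.225) + (1)(0.1) + (2)(0.025) + (3)(0.3) + (4)(0.075) + (5)(0.275) = 2.725
E[T²] = (0)²(0.225) + (1)²(0.1) + (2)²(0.025) + (3)²(0.3) + (4)²(0.075) + (5)²(0.275) = 10.975
Var(T) = E[T²] − (E[T])² = 10.975 − (2.725)² = 3.549375
sd(T) = √3.549375 ≈ 1.8840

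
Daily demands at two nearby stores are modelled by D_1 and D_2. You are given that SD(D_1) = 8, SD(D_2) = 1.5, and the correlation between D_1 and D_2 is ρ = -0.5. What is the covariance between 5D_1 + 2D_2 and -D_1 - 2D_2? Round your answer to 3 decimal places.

Var(D_1) = (8)² = 64;  Var(D_2) = (1.5)² = 2.25
cov(D_1,D_2) = ρ·SD(D_1)·SD(D_2) = -0.5·8·1.5 = -6
cov(5D_1 + 2D_2, -D_1 - 2D_2) = (5)(-1)Var(D_1) + (2)(-2)Var(D_2) + [(5)(-2) + (2)(-1)]cov(D_1,D_2)
= -5·64 + -4·2.25 + -12·-6 = -257

-257.000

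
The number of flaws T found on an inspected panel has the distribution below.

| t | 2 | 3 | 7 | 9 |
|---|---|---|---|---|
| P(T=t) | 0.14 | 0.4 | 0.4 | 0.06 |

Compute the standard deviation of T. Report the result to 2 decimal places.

2.32

E[T] = (2)(0.14) + (3)(0.4) + (7)(0.4) + (9)(0.06) = 4.82
E[T²] = (2)²(0.14) + (3)²(0.4) + (7)²(0.4) + (9)²(0.06) = 28.62
Var(T) = E[T²] − (E[T])² = 28.62 − (4.82)² = 5.3876
σ(T) = √5.3876 ≈ 2.32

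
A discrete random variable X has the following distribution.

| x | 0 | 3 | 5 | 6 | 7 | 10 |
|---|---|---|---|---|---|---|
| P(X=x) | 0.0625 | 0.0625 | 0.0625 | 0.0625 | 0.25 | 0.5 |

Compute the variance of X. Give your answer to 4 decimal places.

E[X] = (0)(0.0625) + (3)(0.0625) + (5)(0.0625) + (6)(0.0625) + (7)(0.25) + (10)(0.5) = 7.625
E[X²] = (0)²(0.0625) + (3)²(0.0625) + (5)²(0.0625) + (6)²(0.0625) + (7)²(0.25) + (10)²(0.5) = 66.625
var(X) = E[X²] − (E[X])² = 66.625 − (7.625)² = 8.484375

8.4844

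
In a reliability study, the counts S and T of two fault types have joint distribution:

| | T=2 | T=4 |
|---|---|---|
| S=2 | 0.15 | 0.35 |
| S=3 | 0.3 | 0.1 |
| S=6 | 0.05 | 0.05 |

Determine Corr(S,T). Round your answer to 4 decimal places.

-0.1715

E[S] = 2.8,  E[T] = 3
E[ST] = 8.2
cov(S,T) = E[ST] − E[S]E[T] = 8.2 − (2.8)(3) = -0.2
V(S) = 1.36,  V(T) = 1
ρ = -0.2 / √(1.36·1) ≈ -0.1715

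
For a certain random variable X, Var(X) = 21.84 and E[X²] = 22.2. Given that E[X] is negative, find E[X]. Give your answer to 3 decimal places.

-0.600

(E[X])² = E[X²] − Var(X) = 22.2 − 21.84 = 0.36
E[X] = −√0.36 = -0.6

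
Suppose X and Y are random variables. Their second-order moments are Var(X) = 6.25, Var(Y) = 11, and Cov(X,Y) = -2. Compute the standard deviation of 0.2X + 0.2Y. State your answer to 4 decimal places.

Var(0.2X + 0.2Y) = (0.2)²·Var(X) + (0.2)²·Var(Y) + 2·(0.2)·(0.2)·Cov(X,Y)
= 0.04·6.25 + 0.04·11 + 0.08·-2 = 0.53
σ(0.2X + 0.2Y) = √0.53 ≈ 0.7280

0.7280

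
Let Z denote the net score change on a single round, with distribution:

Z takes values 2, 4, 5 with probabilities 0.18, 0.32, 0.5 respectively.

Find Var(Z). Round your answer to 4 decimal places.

1.2004

E[Z] = (2)(0.18) + (4)(0.32) + (5)(0.5) = 4.14
E[Z²] = (2)²(0.18) + (4)²(0.32) + (5)²(0.5) = 18.34
Var(Z) = E[Z²] − (E[Z])² = 18.34 − (4.14)² = 1.2004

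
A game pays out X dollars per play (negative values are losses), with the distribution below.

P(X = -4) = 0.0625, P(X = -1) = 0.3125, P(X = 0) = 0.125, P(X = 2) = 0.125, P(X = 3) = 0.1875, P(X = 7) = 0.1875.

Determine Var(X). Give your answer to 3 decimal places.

E[X] = (-4)(0.0625) + (-1)(0.3125) + (0)(0.125) + (2)(0.125) + (3)(0.1875) + (7)(0.1875) = 1.5625
E[X²] = (-4)²(0.0625) + (-1)²(0.3125) + (0)²(0.125) + (2)²(0.125) + (3)²(0.1875) + (7)²(0.1875) = 12.6875
Var(X) = E[X²] − (E[X])² = 12.6875 − (1.5625)² = 10.24609375

10.246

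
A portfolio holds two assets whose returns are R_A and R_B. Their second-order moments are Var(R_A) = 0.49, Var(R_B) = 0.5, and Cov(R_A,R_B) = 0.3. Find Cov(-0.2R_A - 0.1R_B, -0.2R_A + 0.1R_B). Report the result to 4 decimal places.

Cov(-0.2R_A - 0.1R_B, -0.2R_A + 0.1R_B) = (-0.2)(-0.2)Var(R_A) + (-0.1)(0.1)Var(R_B) + [(-0.2)(0.1) + (-0.1)(-0.2)]Cov(R_A,R_B)
= 0.04·0.49 + -0.01·0.5 + 0·0.3 = 0.0146

0.0146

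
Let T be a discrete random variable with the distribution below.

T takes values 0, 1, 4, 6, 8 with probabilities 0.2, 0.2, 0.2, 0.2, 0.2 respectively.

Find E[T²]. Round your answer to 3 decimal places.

E[T²] = (0)²(0.2) + (1)²(0.2) + (4)²(0.2) + (6)²(0.2) + (8)²(0.2) = 23.4

23.400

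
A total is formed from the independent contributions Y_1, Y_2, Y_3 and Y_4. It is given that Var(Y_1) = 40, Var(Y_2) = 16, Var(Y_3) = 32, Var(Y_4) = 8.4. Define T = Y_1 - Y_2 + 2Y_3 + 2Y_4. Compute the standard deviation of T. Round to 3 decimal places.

14.751

By independence, Var(T) = (1)²Var(Y_1) + (-1)²Var(Y_2) + (2)²Var(Y_3) + (2)²Var(Y_4)
= (1)²·40 + (-1)²·16 + (2)²·32 + (2)²·8.4 = 217.6
sd(T) = √217.6 ≈ 14.751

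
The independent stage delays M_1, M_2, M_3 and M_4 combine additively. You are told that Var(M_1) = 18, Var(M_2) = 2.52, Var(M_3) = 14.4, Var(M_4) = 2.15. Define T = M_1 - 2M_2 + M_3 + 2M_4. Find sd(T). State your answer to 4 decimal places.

By independence, Var(T) = (1)²Var(M_1) + (-2)²Var(M_2) + (1)²Var(M_3) + (2)²Var(M_4)
= (1)²·18 + (-2)²·2.52 + (1)²·14.4 + (2)²·2.15 = 51.08
sd(T) = √51.08 ≈ 7.1470

7.1470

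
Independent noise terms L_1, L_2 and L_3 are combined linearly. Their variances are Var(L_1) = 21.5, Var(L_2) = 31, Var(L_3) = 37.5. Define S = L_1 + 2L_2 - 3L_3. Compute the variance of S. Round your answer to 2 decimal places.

By independence, Var(S) = (1)²Var(L_1) + (2)²Var(L_2) + (-3)²Var(L_3)
= (1)²·21.5 + (2)²·31 + (-3)²·37.5 = 483

483.00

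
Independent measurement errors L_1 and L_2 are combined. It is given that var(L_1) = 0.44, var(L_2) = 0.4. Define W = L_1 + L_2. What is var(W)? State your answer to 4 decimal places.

0.8400

By independence, var(W) = (1)²var(L_1) + (1)²var(L_2)
= (1)²·0.44 + (1)²·0.4 = 0.84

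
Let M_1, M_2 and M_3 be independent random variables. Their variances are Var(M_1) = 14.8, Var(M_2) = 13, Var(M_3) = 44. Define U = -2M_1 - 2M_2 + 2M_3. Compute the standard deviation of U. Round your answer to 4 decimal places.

By independence, Var(U) = (-2)²Var(M_1) + (-2)²Var(M_2) + (2)²Var(M_3)
= (-2)²·14.8 + (-2)²·13 + (2)²·44 = 287.2
sd(U) = √287.2 ≈ 16.9470

16.9470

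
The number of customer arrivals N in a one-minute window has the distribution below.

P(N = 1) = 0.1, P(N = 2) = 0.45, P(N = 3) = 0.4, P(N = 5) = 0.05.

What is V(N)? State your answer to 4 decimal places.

0.7475

E[N] = (1)(0.1) + (2)(0.45) + (3)(0.4) + (5)(0.05) = 2.45
E[N²] = (1)²(0.1) + (2)²(0.45) + (3)²(0.4) + (5)²(0.05) = 6.75
V(N) = E[N²] − (E[N])² = 6.75 − (2.45)² = 0.7475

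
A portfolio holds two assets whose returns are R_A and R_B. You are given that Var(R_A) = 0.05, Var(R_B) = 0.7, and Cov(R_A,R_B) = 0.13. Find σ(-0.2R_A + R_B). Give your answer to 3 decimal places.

0.806

Var(-0.2R_A + R_B) = (-0.2)²·Var(R_A) + (1)²·Var(R_B) + 2·(-0.2)·(1)·Cov(R_A,R_B)
= 0.04·0.05 + 1·0.7 + -0.4·0.13 = 0.65
σ(-0.2R_A + R_B) = √0.65 ≈ 0.806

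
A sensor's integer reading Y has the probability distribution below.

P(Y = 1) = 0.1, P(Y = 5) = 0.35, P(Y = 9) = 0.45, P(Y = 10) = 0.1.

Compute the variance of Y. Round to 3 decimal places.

E[Y] = (1)(0.1) + (5)(0.35) + (9)(0.45) + (10)(0.1) = 6.9
E[Y²] = (1)²(0.1) + (5)²(0.35) + (9)²(0.45) + (10)²(0.1) = 55.3
Var(Y) = E[Y²] − (E[Y])² = 55.3 − (6.9)² = 7.69

7.690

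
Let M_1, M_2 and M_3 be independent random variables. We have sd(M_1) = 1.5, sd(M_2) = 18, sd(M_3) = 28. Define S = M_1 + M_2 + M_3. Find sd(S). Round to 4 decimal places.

33.3204

Var(M_1) = 2.25, Var(M_2) = 324, Var(M_3) = 784
By independence, Var(S) = (1)²Var(M_1) + (1)²Var(M_2) + (1)²Var(M_3)
= (1)²·2.25 + (1)²·324 + (1)²·784 = 1110.25
sd(S) = √1110.25 ≈ 33.3204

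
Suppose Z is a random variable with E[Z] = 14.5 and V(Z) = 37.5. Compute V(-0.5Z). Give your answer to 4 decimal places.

9.3750

V(-0.5Z) = (-0.5)²·V(Z) = 0.25·37.5 = 9.375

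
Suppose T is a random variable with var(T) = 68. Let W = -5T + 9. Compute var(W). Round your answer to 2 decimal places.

var(-5T + 9) = (-5)²·var(T) = 25·68 = 1700

1700.00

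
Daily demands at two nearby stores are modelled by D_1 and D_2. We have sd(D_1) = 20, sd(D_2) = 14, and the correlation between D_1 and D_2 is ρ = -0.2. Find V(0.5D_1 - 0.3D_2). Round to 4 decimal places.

V(D_1) = (20)² = 400;  V(D_2) = (14)² = 196
cov(D_1,D_2) = ρ·sd(D_1)·sd(D_2) = -0.2·20·14 = -56
V(0.5D_1 - 0.3D_2) = (0.5)²·V(D_1) + (-0.3)²·V(D_2) + 2·(0.5)·(-0.3)·cov(D_1,D_2)
= 0.25·400 + 0.09·196 + -0.3·-56 = 134.44

134.4400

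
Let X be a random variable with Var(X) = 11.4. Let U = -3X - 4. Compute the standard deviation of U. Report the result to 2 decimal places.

Var(-3X - 4) = (-3)²·11.4 = 102.6
SD(U) = √102.6 ≈ 10.13

10.13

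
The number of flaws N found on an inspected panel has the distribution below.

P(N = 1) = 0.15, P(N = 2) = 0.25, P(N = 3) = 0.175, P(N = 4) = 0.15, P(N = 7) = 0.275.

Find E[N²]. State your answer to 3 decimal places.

E[N²] = (1)²(0.15) + (2)²(0.25) + (3)²(0.175) + (4)²(0.15) + (7)²(0.275) = 18.6

18.600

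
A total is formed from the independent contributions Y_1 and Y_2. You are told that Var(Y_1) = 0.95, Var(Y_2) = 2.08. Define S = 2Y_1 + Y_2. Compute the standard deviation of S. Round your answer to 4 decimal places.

2.4249

By independence, Var(S) = (2)²Var(Y_1) + (1)²Var(Y_2)
= (2)²·0.95 + (1)²·2.08 = 5.88
SD(S) = √5.88 ≈ 2.4249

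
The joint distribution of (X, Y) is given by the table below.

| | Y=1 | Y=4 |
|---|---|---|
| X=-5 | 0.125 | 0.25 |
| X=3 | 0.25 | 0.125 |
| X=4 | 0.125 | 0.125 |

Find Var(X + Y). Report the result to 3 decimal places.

15.938

E[X] = 0.25,  E[Y] = 2.5,  E[XY] = -0.875
Var(X) = 16.75 − (0.25)² = 16.6875;  Var(Y) = 8.5 − (2.5)² = 2.25
Cov(X,Y) = -0.875 − (0.25)(2.5) = -1.5
Var(X + Y) = (1)²·16.6875 + (1)²·2.25 + 2·(1)·(1)·-1.5 = 15.9375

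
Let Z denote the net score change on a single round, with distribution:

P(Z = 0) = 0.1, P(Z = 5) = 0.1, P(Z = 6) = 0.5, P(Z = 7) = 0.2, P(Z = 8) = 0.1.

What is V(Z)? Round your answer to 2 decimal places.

4.21

E[Z] = (0)(0.1) + (5)(0.1) + (6)(0.5) + (7)(0.2) + (8)(0.1) = 5.7
E[Z²] = (0)²(0.1) + (5)²(0.1) + (6)²(0.5) + (7)²(0.2) + (8)²(0.1) = 36.7
V(Z) = E[Z²] − (E[Z])² = 36.7 − (5.7)² = 4.21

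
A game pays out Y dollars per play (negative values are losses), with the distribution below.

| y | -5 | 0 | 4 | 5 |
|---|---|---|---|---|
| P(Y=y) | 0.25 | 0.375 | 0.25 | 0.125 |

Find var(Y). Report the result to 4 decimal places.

13.2344

E[Y] = (-5)(0.25) + (0)(0.375) + (4)(0.25) + (5)(0.125) = 0.375
E[Y²] = (-5)²(0.25) + (0)²(0.375) + (4)²(0.25) + (5)²(0.125) = 13.375
var(Y) = E[Y²] − (E[Y])² = 13.375 − (0.375)² = 13.234375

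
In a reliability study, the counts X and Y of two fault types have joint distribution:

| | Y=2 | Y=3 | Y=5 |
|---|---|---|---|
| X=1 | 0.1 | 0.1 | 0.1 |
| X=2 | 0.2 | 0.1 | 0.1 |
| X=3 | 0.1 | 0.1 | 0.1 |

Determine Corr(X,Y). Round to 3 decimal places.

0.000

E[X] = 2,  E[Y] = 3.2
E[XY] = 6.4
Cov(X,Y) = E[XY] − E[X]E[Y] = 6.4 − (2)(3.2) = 0
Var(X) = 0.6,  Var(Y) = 1.56
ρ = 0 / √(0.6·1.56) ≈ 0.000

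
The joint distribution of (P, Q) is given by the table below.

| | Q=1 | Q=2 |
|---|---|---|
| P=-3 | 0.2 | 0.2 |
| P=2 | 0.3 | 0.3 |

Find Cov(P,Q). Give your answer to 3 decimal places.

E[P] = 0,  E[Q] = 1.5
E[PQ] = 0
Cov(P,Q) = E[PQ] − E[P]E[Q] = 0 − (0)(1.5) = 0

0.000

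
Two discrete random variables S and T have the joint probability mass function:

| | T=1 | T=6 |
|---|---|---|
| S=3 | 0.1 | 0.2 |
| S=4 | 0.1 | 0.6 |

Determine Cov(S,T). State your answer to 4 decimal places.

0.2000

E[S] = 3.7,  E[T] = 5
E[ST] = 18.7
Cov(S,T) = E[ST] − E[S]E[T] = 18.7 − (3.7)(5) = 0.2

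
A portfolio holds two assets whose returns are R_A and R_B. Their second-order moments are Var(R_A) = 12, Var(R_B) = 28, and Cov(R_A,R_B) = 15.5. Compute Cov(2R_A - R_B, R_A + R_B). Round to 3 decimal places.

11.500

Cov(2R_A - R_B, R_A + R_B) = (2)(1)Var(R_A) + (-1)(1)Var(R_B) + [(2)(1) + (-1)(1)]Cov(R_A,R_B)
= 2·12 + -1·28 + 1·15.5 = 11.5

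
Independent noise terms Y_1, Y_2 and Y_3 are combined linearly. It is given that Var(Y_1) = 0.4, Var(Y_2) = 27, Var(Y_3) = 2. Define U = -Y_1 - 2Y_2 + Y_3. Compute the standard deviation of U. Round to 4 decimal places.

By independence, Var(U) = (-1)²Var(Y_1) + (-2)²Var(Y_2) + (1)²Var(Y_3)
= (-1)²·0.4 + (-2)²·27 + (1)²·2 = 110.4
SD(U) = √110.4 ≈ 10.5071

10.5071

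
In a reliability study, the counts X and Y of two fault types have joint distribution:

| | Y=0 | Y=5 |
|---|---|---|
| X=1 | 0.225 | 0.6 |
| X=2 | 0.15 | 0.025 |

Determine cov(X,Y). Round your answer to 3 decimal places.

-0.422

E[X] = 1.175,  E[Y] = 3.125
E[XY] = 3.25
cov(X,Y) = E[XY] − E[X]E[Y] = 3.25 − (1.175)(3.125) = -0.421875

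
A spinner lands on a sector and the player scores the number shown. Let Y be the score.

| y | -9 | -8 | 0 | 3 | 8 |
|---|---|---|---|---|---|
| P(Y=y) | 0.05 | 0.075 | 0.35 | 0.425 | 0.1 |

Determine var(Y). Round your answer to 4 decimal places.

18.0244

E[Y] = (-9)(0.05) + (-8)(0.075) + (0)(0.35) + (3)(0.425) + (8)(0.1) = 1.025
E[Y²] = (-9)²(0.05) + (-8)²(0.075) + (0)²(0.35) + (3)²(0.425) + (8)²(0.1) = 19.075
var(Y) = E[Y²] − (E[Y])² = 19.075 − (1.025)² = 18.024375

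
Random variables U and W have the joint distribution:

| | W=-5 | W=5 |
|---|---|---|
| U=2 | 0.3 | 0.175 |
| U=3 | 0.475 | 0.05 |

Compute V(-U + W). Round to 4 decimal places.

19.0494

E[U] = 2.525,  E[W] = -2.75,  E[UW] = -7.625
V(U) = 6.625 − (2.525)² = 0.249375;  V(W) = 25 − (-2.75)² = 17.4375
Cov(U,W) = -7.625 − (2.525)(-2.75) = -0.68125
V(-U + W) = (-1)²·0.249375 + (1)²·17.4375 + 2·(-1)·(1)·-0.68125 = 19.049375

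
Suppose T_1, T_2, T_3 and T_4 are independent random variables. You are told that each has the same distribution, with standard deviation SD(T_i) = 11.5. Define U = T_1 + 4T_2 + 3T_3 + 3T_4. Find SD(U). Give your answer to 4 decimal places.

68.0349

var(T_i) = (11.5)² = 132.25
By independence, var(U) = (1)²var(T_1) + (4)²var(T_2) + (3)²var(T_3) + (3)²var(T_4)
= (1)²·132.25 + (4)²·132.25 + (3)²·132.25 + (3)²·132.25 = 4628.75
SD(U) = √4628.75 ≈ 68.0349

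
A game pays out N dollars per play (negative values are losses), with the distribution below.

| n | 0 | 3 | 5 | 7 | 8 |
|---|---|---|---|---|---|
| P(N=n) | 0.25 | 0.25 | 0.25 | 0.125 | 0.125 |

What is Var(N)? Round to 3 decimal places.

E[N] = (0)(0.25) + (3)(0.25) + (5)(0.25) + (7)(0.125) + (8)(0.125) = 3.875
E[N²] = (0)²(0.25) + (3)²(0.25) + (5)²(0.25) + (7)²(0.125) + (8)²(0.125) = 22.625
Var(N) = E[N²] − (E[N])² = 22.625 − (3.875)² = 7.609375

7.609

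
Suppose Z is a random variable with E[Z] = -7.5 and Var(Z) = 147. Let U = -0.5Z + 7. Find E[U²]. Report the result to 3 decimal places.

E[-0.5Z + 7] = -0.5·-7.5 + 7 = 10.75
Var(-0.5Z + 7) = (-0.5)²·147 = 36.75
E[U²] = Var(U) + (E[U])² = 36.75 + (10.75)² = 152.3125

152.313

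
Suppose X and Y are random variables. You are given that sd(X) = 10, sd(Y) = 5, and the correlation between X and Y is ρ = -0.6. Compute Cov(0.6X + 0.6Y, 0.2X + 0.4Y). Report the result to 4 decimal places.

7.2000

Var(X) = (10)² = 100;  Var(Y) = (5)² = 25
Cov(X,Y) = ρ·sd(X)·sd(Y) = -0.6·10·5 = -30
Cov(0.6X + 0.6Y, 0.2X + 0.4Y) = (0.6)(0.2)Var(X) + (0.6)(0.4)Var(Y) + [(0.6)(0.4) + (0.6)(0.2)]Cov(X,Y)
= 0.12·100 + 0.24·25 + 0.36·-30 = 7.2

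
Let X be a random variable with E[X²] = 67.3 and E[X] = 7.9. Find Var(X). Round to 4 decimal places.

4.8900

Var(X) = 67.3 − (7.9)² = 4.89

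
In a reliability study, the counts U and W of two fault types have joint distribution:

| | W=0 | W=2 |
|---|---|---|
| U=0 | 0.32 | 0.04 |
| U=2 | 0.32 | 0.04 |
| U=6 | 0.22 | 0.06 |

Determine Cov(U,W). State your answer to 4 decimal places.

0.2080

E[U] = 2.4,  E[W] = 0.28
E[UW] = 0.88
Cov(U,W) = E[UW] − E[U]E[W] = 0.88 − (2.4)(0.28) = 0.208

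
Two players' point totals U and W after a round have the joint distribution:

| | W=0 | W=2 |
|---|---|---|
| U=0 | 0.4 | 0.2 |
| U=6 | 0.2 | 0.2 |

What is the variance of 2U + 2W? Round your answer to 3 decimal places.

E[U] = 2.4,  E[W] = 0.8,  E[UW] = 2.4
V(U) = 14.4 − (2.4)² = 8.64;  V(W) = 1.6 − (0.8)² = 0.96
cov(U,W) = 2.4 − (2.4)(0.8) = 0.48
V(2U + 2W) = (2)²·8.64 + (2)²·0.96 + 2·(2)·(2)·0.48 = 42.24

42.240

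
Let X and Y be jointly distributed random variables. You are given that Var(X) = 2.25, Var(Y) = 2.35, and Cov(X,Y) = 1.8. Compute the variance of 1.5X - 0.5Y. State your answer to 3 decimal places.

2.950

Var(1.5X - 0.5Y) = (1.5)²·Var(X) + (-0.5)²·Var(Y) + 2·(1.5)·(-0.5)·Cov(X,Y)
= 2.25·2.25 + 0.25·2.35 + -1.5·1.8 = 2.95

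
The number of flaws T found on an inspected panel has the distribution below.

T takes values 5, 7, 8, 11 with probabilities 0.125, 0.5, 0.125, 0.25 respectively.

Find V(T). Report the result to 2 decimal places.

3.86

E[T] = (5)(0.125) + (7)(0.5) + (8)(0.125) + (11)(0.25) = 7.875
E[T²] = (5)²(0.125) + (7)²(0.5) + (8)²(0.125) + (11)²(0.25) = 65.875
V(T) = E[T²] − (E[T])² = 65.875 − (7.875)² = 3.859375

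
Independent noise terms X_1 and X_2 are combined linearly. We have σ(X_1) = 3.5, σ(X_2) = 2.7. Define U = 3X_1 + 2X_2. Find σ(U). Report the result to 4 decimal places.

Var(X_1) = 12.25, Var(X_2) = 7.29
By independence, Var(U) = (3)²Var(X_1) + (2)²Var(X_2)
= (3)²·12.25 + (2)²·7.29 = 139.41
σ(U) = √139.41 ≈ 11.8072

11.8072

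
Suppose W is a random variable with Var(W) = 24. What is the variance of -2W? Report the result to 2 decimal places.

Var(-2W) = (-2)²·Var(W) = 4·24 = 96

96.00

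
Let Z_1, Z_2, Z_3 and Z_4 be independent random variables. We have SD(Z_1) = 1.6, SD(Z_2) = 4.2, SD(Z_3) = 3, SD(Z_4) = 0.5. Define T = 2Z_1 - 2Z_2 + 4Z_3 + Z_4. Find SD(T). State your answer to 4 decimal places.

V(Z_1) = 2.56, V(Z_2) = 17.64, V(Z_3) = 9, V(Z_4) = 0.25
By independence, V(T) = (2)²V(Z_1) + (-2)²V(Z_2) + (4)²V(Z_3) + (1)²V(Z_4)
= (2)²·2.56 + (-2)²·17.64 + (4)²·9 + (1)²·0.25 = 225.05
SD(T) = √225.05 ≈ 15.0017

15.0017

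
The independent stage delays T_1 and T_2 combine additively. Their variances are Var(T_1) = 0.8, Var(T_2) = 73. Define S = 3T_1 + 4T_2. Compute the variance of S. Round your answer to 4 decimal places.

1175.2000

By independence, Var(S) = (3)²Var(T_1) + (4)²Var(T_2)
= (3)²·0.8 + (4)²·73 = 1175.2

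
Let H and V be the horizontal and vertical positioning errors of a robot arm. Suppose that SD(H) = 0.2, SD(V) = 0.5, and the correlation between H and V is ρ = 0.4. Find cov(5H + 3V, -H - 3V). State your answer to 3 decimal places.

var(H) = (0.2)² = 0.04;  var(V) = (0.5)² = 0.25
cov(H,V) = ρ·SD(H)·SD(V) = 0.4·0.2·0.5 = 0.04
cov(5H + 3V, -H - 3V) = (5)(-1)var(H) + (3)(-3)var(V) + [(5)(-3) + (3)(-1)]cov(H,V)
= -5·0.04 + -9·0.25 + -18·0.04 = -3.17

-3.170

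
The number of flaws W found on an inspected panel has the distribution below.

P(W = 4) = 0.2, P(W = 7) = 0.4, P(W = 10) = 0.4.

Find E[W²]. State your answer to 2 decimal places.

62.80

E[W²] = (4)²(0.2) + (7)²(0.4) + (10)²(0.4) = 62.8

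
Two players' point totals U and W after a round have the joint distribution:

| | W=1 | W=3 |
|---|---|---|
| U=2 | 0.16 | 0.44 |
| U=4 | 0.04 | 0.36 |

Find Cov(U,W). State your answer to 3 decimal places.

0.160

E[U] = 2.8,  E[W] = 2.6
E[UW] = 7.44
Cov(U,W) = E[UW] − E[U]E[W] = 7.44 − (2.8)(2.6) = 0.16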